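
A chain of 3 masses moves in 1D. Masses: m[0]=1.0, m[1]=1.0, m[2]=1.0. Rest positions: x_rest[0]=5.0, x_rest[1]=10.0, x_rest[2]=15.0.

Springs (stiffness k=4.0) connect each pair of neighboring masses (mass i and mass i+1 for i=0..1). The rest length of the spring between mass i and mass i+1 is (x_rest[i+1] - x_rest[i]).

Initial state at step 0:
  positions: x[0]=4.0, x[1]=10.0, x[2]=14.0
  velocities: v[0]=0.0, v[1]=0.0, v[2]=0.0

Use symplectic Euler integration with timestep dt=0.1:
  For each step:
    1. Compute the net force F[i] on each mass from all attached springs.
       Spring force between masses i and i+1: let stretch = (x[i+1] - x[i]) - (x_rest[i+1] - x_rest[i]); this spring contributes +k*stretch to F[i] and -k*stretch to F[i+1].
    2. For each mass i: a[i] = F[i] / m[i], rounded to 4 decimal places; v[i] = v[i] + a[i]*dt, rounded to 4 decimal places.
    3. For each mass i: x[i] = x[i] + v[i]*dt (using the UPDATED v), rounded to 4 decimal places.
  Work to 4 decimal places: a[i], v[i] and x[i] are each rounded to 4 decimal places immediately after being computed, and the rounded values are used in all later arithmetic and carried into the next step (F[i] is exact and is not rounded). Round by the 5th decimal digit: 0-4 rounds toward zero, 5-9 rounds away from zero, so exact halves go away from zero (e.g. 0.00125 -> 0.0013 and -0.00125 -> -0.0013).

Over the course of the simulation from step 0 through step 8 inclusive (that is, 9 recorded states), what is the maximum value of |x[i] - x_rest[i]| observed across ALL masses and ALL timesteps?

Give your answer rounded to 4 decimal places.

Answer: 1.3323

Derivation:
Step 0: x=[4.0000 10.0000 14.0000] v=[0.0000 0.0000 0.0000]
Step 1: x=[4.0400 9.9200 14.0400] v=[0.4000 -0.8000 0.4000]
Step 2: x=[4.1152 9.7696 14.1152] v=[0.7520 -1.5040 0.7520]
Step 3: x=[4.2166 9.5669 14.2166] v=[1.0138 -2.0275 1.0138]
Step 4: x=[4.3320 9.3361 14.3320] v=[1.1539 -2.3077 1.1539]
Step 5: x=[4.4476 9.1050 14.4476] v=[1.1555 -2.3110 1.1555]
Step 6: x=[4.5495 8.9013 14.5495] v=[1.0185 -2.0369 1.0185]
Step 7: x=[4.6254 8.7495 14.6254] v=[0.7592 -1.5183 0.7592]
Step 8: x=[4.6663 8.6677 14.6663] v=[0.4088 -0.8176 0.4088]
Max displacement = 1.3323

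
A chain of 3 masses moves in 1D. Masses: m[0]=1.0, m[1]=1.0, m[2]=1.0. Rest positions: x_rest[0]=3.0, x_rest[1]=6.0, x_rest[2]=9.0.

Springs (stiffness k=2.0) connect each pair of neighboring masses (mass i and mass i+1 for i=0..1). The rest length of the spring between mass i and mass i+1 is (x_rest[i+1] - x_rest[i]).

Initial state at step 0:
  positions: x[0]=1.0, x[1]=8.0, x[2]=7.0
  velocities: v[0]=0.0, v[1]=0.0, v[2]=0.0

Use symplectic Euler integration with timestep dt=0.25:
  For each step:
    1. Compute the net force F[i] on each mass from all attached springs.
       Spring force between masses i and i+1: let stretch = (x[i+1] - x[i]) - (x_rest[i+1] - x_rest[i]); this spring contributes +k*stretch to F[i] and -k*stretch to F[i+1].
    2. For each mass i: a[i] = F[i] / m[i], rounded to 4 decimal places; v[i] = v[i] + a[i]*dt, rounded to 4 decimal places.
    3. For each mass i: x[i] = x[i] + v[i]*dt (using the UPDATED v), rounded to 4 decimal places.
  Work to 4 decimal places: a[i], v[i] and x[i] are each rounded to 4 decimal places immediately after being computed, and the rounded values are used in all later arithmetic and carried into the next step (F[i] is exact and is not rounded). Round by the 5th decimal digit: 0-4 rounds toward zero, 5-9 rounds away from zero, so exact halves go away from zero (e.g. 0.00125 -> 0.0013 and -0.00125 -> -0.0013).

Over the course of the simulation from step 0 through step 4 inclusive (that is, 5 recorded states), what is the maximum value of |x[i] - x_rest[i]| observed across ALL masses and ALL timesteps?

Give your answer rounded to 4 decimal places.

Step 0: x=[1.0000 8.0000 7.0000] v=[0.0000 0.0000 0.0000]
Step 1: x=[1.5000 7.0000 7.5000] v=[2.0000 -4.0000 2.0000]
Step 2: x=[2.3125 5.3750 8.3125] v=[3.2500 -6.5000 3.2500]
Step 3: x=[3.1328 3.7344 9.1328] v=[3.2813 -6.5625 3.2813]
Step 4: x=[3.6533 2.6934 9.6533] v=[2.0821 -4.1641 2.0821]
Max displacement = 3.3066

Answer: 3.3066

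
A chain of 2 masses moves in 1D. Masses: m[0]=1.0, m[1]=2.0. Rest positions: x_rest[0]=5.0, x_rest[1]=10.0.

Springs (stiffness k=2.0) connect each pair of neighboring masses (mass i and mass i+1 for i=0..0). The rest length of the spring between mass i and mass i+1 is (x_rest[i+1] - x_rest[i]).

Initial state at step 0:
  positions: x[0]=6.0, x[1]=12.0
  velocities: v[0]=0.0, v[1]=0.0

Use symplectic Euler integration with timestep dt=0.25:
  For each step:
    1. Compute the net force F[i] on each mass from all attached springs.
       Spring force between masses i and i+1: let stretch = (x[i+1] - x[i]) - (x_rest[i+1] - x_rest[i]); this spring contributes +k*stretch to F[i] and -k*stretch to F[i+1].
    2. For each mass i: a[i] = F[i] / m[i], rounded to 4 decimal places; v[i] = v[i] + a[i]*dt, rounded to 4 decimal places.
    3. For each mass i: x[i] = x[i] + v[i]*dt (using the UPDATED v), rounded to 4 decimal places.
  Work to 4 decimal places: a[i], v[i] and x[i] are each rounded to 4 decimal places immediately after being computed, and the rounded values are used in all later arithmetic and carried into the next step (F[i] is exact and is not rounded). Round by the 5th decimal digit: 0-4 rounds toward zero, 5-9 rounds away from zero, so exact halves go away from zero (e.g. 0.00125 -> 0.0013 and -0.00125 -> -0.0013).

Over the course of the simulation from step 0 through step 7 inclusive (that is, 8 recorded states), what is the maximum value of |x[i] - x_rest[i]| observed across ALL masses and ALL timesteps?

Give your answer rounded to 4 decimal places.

Step 0: x=[6.0000 12.0000] v=[0.0000 0.0000]
Step 1: x=[6.1250 11.9375] v=[0.5000 -0.2500]
Step 2: x=[6.3516 11.8242] v=[0.9063 -0.4531]
Step 3: x=[6.6373 11.6814] v=[1.1426 -0.5713]
Step 4: x=[6.9285 11.5358] v=[1.1647 -0.5823]
Step 5: x=[7.1706 11.4148] v=[0.9684 -0.4841]
Step 6: x=[7.3182 11.3410] v=[0.5905 -0.2952]
Step 7: x=[7.3437 11.3283] v=[0.1019 -0.0509]
Max displacement = 2.3437

Answer: 2.3437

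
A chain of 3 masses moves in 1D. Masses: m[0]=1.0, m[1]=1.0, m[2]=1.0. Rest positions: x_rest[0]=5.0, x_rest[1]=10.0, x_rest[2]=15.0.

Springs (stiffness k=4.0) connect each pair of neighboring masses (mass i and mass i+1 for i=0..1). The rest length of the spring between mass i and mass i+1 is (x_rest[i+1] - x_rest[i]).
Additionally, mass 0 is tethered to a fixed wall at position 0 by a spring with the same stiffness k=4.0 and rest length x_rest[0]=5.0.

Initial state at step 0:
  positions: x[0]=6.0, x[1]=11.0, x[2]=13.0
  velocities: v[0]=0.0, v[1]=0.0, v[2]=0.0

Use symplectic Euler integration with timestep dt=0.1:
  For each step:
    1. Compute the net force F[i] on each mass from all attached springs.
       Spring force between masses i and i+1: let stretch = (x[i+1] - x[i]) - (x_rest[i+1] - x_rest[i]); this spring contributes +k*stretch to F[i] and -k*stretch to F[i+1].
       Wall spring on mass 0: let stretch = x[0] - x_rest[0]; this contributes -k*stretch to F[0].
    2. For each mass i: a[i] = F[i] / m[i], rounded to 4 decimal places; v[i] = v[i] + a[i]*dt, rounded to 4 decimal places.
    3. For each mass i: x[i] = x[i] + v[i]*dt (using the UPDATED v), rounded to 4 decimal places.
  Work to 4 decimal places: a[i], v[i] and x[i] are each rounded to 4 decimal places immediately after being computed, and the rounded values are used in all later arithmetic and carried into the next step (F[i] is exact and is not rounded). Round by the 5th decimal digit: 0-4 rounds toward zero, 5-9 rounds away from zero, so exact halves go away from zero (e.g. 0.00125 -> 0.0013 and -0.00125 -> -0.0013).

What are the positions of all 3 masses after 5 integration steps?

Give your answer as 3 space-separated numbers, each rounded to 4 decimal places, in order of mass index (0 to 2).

Answer: 5.3609 9.6084 14.4883

Derivation:
Step 0: x=[6.0000 11.0000 13.0000] v=[0.0000 0.0000 0.0000]
Step 1: x=[5.9600 10.8800 13.1200] v=[-0.4000 -1.2000 1.2000]
Step 2: x=[5.8784 10.6528 13.3504] v=[-0.8160 -2.2720 2.3040]
Step 3: x=[5.7526 10.3425 13.6729] v=[-1.2576 -3.1027 3.2250]
Step 4: x=[5.5803 9.9819 14.0622] v=[-1.7227 -3.6065 3.8928]
Step 5: x=[5.3609 9.6084 14.4883] v=[-2.1942 -3.7350 4.2607]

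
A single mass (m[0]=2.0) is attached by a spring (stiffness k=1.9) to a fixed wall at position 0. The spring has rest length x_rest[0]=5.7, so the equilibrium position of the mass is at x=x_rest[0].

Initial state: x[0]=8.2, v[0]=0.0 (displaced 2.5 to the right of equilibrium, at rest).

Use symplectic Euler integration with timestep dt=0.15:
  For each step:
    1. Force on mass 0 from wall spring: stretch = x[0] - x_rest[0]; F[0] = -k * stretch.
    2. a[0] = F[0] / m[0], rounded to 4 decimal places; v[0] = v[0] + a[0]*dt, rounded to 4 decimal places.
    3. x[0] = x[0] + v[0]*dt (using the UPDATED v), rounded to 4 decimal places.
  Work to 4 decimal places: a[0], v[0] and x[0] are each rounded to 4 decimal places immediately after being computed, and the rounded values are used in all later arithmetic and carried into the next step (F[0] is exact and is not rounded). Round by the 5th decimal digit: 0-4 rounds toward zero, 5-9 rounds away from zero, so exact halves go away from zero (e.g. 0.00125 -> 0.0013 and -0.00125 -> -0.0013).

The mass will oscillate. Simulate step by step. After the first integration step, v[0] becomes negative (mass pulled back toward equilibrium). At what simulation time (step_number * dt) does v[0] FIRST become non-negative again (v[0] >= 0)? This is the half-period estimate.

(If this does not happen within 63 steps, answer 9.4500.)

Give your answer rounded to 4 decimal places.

Answer: 3.3000

Derivation:
Step 0: x=[8.2000] v=[0.0000]
Step 1: x=[8.1466] v=[-0.3563]
Step 2: x=[8.0409] v=[-0.7049]
Step 3: x=[7.8851] v=[-1.0385]
Step 4: x=[7.6826] v=[-1.3499]
Step 5: x=[7.4377] v=[-1.6324]
Step 6: x=[7.1557] v=[-1.8800]
Step 7: x=[6.8426] v=[-2.0874]
Step 8: x=[6.5051] v=[-2.2502]
Step 9: x=[6.1504] v=[-2.3649]
Step 10: x=[5.7860] v=[-2.4291]
Step 11: x=[5.4198] v=[-2.4414]
Step 12: x=[5.0596] v=[-2.4015]
Step 13: x=[4.7131] v=[-2.3102]
Step 14: x=[4.3877] v=[-2.1696]
Step 15: x=[4.0903] v=[-1.9826]
Step 16: x=[3.8273] v=[-1.7532]
Step 17: x=[3.6044] v=[-1.4863]
Step 18: x=[3.4262] v=[-1.1877]
Step 19: x=[3.2966] v=[-0.8637]
Step 20: x=[3.2184] v=[-0.5212]
Step 21: x=[3.1933] v=[-0.1676]
Step 22: x=[3.2217] v=[0.1896]
First v>=0 after going negative at step 22, time=3.3000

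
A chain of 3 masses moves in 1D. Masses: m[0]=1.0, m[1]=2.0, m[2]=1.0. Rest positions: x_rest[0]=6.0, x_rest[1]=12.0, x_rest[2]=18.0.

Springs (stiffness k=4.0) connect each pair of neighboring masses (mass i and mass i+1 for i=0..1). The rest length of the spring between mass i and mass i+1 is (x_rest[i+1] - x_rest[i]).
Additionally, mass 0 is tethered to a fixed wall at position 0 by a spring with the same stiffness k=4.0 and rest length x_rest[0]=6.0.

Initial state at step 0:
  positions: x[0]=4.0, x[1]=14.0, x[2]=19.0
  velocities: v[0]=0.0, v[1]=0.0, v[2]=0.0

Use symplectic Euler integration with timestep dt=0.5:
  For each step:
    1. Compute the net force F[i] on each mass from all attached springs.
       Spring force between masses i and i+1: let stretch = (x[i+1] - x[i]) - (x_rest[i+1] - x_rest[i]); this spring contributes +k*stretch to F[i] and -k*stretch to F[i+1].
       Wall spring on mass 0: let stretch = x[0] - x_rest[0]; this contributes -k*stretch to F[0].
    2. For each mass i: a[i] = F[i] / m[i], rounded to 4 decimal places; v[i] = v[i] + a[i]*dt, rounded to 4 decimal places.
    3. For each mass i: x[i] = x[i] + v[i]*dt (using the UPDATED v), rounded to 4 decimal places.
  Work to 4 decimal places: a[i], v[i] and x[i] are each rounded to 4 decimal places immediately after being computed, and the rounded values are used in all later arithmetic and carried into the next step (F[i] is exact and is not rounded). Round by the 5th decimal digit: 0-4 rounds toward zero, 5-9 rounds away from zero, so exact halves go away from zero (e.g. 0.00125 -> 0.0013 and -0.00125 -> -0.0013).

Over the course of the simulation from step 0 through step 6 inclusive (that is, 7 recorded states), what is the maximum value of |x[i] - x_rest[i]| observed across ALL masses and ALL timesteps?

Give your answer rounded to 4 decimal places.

Answer: 4.0000

Derivation:
Step 0: x=[4.0000 14.0000 19.0000] v=[0.0000 0.0000 0.0000]
Step 1: x=[10.0000 11.5000 20.0000] v=[12.0000 -5.0000 2.0000]
Step 2: x=[7.5000 12.5000 18.5000] v=[-5.0000 2.0000 -3.0000]
Step 3: x=[2.5000 14.0000 17.0000] v=[-10.0000 3.0000 -3.0000]
Step 4: x=[6.5000 11.2500 18.5000] v=[8.0000 -5.5000 3.0000]
Step 5: x=[8.7500 9.7500 18.7500] v=[4.5000 -3.0000 0.5000]
Step 6: x=[3.2500 12.2500 16.0000] v=[-11.0000 5.0000 -5.5000]
Max displacement = 4.0000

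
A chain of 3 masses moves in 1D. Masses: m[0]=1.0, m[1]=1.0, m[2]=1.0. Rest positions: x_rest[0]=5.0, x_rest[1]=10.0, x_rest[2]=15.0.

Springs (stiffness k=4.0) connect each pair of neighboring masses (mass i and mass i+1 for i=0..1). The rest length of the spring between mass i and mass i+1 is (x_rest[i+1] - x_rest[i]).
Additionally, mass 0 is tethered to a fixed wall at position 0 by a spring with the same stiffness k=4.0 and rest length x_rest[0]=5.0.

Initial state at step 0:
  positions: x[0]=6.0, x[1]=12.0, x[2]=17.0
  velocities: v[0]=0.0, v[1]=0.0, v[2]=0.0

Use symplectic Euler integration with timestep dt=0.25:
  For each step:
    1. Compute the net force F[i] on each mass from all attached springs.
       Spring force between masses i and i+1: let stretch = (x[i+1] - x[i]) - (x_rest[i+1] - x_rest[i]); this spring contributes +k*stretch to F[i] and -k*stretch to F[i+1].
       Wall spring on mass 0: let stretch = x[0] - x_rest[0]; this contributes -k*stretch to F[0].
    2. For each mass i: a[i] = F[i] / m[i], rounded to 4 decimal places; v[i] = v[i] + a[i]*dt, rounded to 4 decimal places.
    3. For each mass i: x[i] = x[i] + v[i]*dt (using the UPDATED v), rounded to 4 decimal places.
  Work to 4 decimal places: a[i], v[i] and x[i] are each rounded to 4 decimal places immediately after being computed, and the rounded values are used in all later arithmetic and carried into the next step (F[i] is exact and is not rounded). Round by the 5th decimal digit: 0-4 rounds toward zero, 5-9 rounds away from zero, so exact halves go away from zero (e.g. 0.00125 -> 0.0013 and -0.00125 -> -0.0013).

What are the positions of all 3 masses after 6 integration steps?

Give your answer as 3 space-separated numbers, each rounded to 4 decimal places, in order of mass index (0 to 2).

Step 0: x=[6.0000 12.0000 17.0000] v=[0.0000 0.0000 0.0000]
Step 1: x=[6.0000 11.7500 17.0000] v=[0.0000 -1.0000 0.0000]
Step 2: x=[5.9375 11.3750 16.9375] v=[-0.2500 -1.5000 -0.2500]
Step 3: x=[5.7500 11.0313 16.7344] v=[-0.7500 -1.3750 -0.8125]
Step 4: x=[5.4453 10.7930 16.3555] v=[-1.2187 -0.9532 -1.5156]
Step 5: x=[5.1162 10.6084 15.8360] v=[-1.3163 -0.7384 -2.0781]
Step 6: x=[4.8811 10.3577 15.2596] v=[-0.9403 -1.0030 -2.3057]

Answer: 4.8811 10.3577 15.2596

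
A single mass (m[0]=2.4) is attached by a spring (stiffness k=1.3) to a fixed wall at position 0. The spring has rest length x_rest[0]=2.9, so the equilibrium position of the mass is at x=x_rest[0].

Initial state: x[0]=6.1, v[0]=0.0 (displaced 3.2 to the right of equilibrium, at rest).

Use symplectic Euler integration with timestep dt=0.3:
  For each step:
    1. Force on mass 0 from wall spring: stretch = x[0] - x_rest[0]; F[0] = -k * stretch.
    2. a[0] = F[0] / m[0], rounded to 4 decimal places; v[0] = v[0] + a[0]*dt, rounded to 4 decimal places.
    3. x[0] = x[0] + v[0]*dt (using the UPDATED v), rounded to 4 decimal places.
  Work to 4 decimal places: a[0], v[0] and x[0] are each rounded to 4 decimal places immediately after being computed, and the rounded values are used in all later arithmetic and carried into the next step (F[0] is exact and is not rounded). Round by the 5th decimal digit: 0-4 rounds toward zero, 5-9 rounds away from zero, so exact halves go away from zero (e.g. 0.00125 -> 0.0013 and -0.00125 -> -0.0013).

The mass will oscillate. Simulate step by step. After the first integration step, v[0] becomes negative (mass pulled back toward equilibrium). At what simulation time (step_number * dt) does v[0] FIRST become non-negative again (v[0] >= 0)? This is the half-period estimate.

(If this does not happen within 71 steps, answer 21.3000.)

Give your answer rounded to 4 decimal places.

Step 0: x=[6.1000] v=[0.0000]
Step 1: x=[5.9440] v=[-0.5200]
Step 2: x=[5.6396] v=[-1.0146]
Step 3: x=[5.2017] v=[-1.4598]
Step 4: x=[4.6516] v=[-1.8338]
Step 5: x=[4.0161] v=[-2.1184]
Step 6: x=[3.3262] v=[-2.2998]
Step 7: x=[2.6155] v=[-2.3691]
Step 8: x=[1.9186] v=[-2.3229]
Step 9: x=[1.2696] v=[-2.1634]
Step 10: x=[0.7001] v=[-1.8985]
Step 11: x=[0.2378] v=[-1.5410]
Step 12: x=[-0.0947] v=[-1.1084]
Step 13: x=[-0.2812] v=[-0.6218]
Step 14: x=[-0.3126] v=[-0.1048]
Step 15: x=[-0.1874] v=[0.4173]
First v>=0 after going negative at step 15, time=4.5000

Answer: 4.5000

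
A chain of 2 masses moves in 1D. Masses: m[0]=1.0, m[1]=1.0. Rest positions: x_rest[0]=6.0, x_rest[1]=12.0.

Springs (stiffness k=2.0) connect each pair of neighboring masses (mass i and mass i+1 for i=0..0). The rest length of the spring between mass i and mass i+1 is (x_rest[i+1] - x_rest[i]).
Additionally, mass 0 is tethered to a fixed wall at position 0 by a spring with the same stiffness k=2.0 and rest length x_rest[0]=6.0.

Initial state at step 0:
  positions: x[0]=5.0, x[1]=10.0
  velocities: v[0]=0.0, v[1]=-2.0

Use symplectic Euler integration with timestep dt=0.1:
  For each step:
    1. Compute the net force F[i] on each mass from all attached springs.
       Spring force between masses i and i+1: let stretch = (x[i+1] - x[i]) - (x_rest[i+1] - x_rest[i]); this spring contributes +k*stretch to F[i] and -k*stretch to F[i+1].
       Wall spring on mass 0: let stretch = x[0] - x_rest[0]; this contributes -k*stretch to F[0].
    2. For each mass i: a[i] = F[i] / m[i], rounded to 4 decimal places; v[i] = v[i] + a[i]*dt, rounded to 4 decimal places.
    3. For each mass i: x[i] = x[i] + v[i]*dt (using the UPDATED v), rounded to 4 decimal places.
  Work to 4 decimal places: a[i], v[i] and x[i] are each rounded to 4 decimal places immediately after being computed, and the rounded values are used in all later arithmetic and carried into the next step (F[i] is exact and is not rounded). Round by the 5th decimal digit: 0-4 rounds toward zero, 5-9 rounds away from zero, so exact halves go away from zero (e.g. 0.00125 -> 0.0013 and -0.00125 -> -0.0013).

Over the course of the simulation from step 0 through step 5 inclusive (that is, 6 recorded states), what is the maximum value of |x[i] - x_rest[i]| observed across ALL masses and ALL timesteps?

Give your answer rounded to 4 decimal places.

Answer: 2.6368

Derivation:
Step 0: x=[5.0000 10.0000] v=[0.0000 -2.0000]
Step 1: x=[5.0000 9.8200] v=[0.0000 -1.8000]
Step 2: x=[4.9964 9.6636] v=[-0.0360 -1.5640]
Step 3: x=[4.9862 9.5339] v=[-0.1018 -1.2974]
Step 4: x=[4.9673 9.4332] v=[-0.1895 -1.0069]
Step 5: x=[4.9383 9.3632] v=[-0.2898 -0.7001]
Max displacement = 2.6368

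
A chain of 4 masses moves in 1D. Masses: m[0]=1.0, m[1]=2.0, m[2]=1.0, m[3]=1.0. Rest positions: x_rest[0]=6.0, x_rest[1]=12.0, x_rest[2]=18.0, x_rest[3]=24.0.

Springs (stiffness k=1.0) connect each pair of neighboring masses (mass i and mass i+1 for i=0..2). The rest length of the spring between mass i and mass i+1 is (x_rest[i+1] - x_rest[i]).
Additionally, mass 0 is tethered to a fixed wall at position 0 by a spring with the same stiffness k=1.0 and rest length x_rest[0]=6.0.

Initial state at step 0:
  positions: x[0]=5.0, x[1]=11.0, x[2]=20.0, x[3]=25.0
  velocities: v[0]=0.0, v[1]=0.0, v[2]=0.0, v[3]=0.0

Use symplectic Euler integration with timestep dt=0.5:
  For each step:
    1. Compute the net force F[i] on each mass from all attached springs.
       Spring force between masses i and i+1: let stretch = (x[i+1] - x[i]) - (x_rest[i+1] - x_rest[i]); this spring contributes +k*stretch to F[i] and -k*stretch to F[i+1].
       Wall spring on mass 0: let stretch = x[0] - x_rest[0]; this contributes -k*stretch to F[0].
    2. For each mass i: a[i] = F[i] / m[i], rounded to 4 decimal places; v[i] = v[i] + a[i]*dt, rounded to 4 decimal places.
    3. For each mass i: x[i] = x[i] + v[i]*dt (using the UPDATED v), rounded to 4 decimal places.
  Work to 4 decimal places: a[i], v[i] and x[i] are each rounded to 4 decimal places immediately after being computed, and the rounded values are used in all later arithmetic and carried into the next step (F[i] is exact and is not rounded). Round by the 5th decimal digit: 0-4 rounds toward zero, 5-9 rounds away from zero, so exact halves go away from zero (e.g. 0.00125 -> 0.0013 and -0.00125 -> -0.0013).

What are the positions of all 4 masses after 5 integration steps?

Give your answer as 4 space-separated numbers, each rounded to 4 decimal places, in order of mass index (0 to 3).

Step 0: x=[5.0000 11.0000 20.0000 25.0000] v=[0.0000 0.0000 0.0000 0.0000]
Step 1: x=[5.2500 11.3750 19.0000 25.2500] v=[0.5000 0.7500 -2.0000 0.5000]
Step 2: x=[5.7188 11.9375 17.6563 25.4375] v=[0.9375 1.1250 -2.6875 0.3750]
Step 3: x=[6.3126 12.4375 16.8282 25.1797] v=[1.1875 1.0000 -1.6563 -0.5156]
Step 4: x=[6.8595 12.7208 16.9903 24.3340] v=[1.0937 0.5665 0.3241 -1.6914]
Step 5: x=[7.1568 12.8051 17.9209 23.1524] v=[0.5946 0.1686 1.8612 -2.3633]

Answer: 7.1568 12.8051 17.9209 23.1524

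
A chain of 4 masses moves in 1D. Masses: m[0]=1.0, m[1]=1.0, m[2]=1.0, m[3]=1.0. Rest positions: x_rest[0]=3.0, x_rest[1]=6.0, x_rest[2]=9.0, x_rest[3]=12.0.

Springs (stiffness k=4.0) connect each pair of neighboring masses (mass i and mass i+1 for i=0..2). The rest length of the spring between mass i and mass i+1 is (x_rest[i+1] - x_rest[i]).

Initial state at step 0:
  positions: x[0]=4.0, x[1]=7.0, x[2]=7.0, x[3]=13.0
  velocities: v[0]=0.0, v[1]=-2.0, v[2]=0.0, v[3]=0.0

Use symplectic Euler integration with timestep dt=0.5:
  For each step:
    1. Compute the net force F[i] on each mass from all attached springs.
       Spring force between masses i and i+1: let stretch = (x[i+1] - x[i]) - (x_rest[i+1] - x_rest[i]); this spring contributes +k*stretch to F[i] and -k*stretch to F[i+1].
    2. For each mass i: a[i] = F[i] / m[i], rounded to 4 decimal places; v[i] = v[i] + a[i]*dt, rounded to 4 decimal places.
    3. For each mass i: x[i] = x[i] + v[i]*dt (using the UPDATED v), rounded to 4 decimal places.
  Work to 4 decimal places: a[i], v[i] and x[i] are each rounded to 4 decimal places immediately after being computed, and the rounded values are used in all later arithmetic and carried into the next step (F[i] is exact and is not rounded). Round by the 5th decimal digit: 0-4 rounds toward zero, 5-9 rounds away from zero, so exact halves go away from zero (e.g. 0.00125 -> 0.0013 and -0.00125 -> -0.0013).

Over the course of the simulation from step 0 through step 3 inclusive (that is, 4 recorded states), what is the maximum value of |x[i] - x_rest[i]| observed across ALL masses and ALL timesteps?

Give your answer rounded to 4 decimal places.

Answer: 4.0000

Derivation:
Step 0: x=[4.0000 7.0000 7.0000 13.0000] v=[0.0000 -2.0000 0.0000 0.0000]
Step 1: x=[4.0000 3.0000 13.0000 10.0000] v=[0.0000 -8.0000 12.0000 -6.0000]
Step 2: x=[0.0000 10.0000 6.0000 13.0000] v=[-8.0000 14.0000 -14.0000 6.0000]
Step 3: x=[3.0000 3.0000 10.0000 12.0000] v=[6.0000 -14.0000 8.0000 -2.0000]
Max displacement = 4.0000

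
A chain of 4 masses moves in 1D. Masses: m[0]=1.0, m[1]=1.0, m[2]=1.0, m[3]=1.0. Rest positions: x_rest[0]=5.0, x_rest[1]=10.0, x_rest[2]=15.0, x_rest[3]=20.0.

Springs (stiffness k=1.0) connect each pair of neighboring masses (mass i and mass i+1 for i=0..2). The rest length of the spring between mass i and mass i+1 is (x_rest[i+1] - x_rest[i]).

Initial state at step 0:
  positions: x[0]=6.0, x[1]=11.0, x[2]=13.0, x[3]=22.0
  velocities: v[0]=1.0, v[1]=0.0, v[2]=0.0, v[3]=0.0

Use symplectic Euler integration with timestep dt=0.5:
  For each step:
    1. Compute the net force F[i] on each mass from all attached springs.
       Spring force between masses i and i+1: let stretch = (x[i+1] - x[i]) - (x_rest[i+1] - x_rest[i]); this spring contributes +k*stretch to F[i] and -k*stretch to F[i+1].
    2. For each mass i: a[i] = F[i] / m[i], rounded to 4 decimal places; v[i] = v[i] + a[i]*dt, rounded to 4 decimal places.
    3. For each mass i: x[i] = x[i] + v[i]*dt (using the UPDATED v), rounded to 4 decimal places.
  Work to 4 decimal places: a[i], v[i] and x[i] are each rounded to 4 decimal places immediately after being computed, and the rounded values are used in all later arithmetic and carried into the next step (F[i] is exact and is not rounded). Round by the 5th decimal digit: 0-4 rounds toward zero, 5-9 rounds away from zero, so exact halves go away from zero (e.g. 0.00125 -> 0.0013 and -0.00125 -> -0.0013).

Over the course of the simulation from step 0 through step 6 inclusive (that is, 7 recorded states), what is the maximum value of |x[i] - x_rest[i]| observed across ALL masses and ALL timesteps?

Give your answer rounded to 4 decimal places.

Answer: 3.2754

Derivation:
Step 0: x=[6.0000 11.0000 13.0000 22.0000] v=[1.0000 0.0000 0.0000 0.0000]
Step 1: x=[6.5000 10.2500 14.7500 21.0000] v=[1.0000 -1.5000 3.5000 -2.0000]
Step 2: x=[6.6875 9.6875 16.9375 19.6875] v=[0.3750 -1.1250 4.3750 -2.6250]
Step 3: x=[6.3750 10.1875 18.0000 18.9375] v=[-0.6250 1.0000 2.1250 -1.5000]
Step 4: x=[5.7656 11.6875 17.3438 19.2032] v=[-1.2188 3.0000 -1.3125 0.5313]
Step 5: x=[5.3867 13.1211 15.7383 20.2540] v=[-0.7579 2.8672 -3.2110 2.1016]
Step 6: x=[5.6914 13.2754 14.6074 21.4259] v=[0.6093 0.3086 -2.2618 2.3438]
Max displacement = 3.2754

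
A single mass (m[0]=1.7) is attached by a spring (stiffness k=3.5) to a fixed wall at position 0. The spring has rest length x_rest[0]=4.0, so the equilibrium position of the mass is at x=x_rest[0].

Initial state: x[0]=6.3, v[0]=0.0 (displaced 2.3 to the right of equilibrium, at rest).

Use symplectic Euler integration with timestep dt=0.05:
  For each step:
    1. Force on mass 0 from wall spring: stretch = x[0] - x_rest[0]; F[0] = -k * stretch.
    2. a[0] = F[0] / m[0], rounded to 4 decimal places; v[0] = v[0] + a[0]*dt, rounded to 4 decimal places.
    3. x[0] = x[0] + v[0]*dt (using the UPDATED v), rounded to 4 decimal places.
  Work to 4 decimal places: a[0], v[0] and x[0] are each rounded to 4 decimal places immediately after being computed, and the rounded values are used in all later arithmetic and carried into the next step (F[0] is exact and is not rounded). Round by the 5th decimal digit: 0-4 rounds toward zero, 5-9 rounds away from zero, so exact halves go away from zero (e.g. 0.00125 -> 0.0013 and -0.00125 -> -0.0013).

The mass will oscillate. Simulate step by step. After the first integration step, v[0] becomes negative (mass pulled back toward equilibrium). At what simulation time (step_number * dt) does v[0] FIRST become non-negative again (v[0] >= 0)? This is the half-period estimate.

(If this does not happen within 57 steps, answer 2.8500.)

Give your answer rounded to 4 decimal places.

Answer: 2.2000

Derivation:
Step 0: x=[6.3000] v=[0.0000]
Step 1: x=[6.2882] v=[-0.2368]
Step 2: x=[6.2646] v=[-0.4724]
Step 3: x=[6.2293] v=[-0.7055]
Step 4: x=[6.1826] v=[-0.9350]
Step 5: x=[6.1246] v=[-1.1597]
Step 6: x=[6.0557] v=[-1.3784]
Step 7: x=[5.9762] v=[-1.5900]
Step 8: x=[5.8865] v=[-1.7934]
Step 9: x=[5.7871] v=[-1.9876]
Step 10: x=[5.6785] v=[-2.1716]
Step 11: x=[5.5613] v=[-2.3444]
Step 12: x=[5.4360] v=[-2.5051]
Step 13: x=[5.3034] v=[-2.6529]
Step 14: x=[5.1640] v=[-2.7871]
Step 15: x=[5.0187] v=[-2.9069]
Step 16: x=[4.8681] v=[-3.0118]
Step 17: x=[4.7130] v=[-3.1012]
Step 18: x=[4.5543] v=[-3.1746]
Step 19: x=[4.3927] v=[-3.2317]
Step 20: x=[4.2291] v=[-3.2721]
Step 21: x=[4.0643] v=[-3.2957]
Step 22: x=[3.8992] v=[-3.3023]
Step 23: x=[3.7346] v=[-3.2919]
Step 24: x=[3.5714] v=[-3.2646]
Step 25: x=[3.4104] v=[-3.2205]
Step 26: x=[3.2524] v=[-3.1598]
Step 27: x=[3.0983] v=[-3.0828]
Step 28: x=[2.9488] v=[-2.9900]
Step 29: x=[2.8047] v=[-2.8818]
Step 30: x=[2.6668] v=[-2.7588]
Step 31: x=[2.5357] v=[-2.6216]
Step 32: x=[2.4122] v=[-2.4709]
Step 33: x=[2.2968] v=[-2.3075]
Step 34: x=[2.1902] v=[-2.1322]
Step 35: x=[2.0929] v=[-1.9459]
Step 36: x=[2.0054] v=[-1.7496]
Step 37: x=[1.9282] v=[-1.5443]
Step 38: x=[1.8617] v=[-1.3310]
Step 39: x=[1.8062] v=[-1.1109]
Step 40: x=[1.7619] v=[-0.8851]
Step 41: x=[1.7292] v=[-0.6547]
Step 42: x=[1.7082] v=[-0.4209]
Step 43: x=[1.6990] v=[-0.1850]
Step 44: x=[1.7016] v=[0.0519]
First v>=0 after going negative at step 44, time=2.2000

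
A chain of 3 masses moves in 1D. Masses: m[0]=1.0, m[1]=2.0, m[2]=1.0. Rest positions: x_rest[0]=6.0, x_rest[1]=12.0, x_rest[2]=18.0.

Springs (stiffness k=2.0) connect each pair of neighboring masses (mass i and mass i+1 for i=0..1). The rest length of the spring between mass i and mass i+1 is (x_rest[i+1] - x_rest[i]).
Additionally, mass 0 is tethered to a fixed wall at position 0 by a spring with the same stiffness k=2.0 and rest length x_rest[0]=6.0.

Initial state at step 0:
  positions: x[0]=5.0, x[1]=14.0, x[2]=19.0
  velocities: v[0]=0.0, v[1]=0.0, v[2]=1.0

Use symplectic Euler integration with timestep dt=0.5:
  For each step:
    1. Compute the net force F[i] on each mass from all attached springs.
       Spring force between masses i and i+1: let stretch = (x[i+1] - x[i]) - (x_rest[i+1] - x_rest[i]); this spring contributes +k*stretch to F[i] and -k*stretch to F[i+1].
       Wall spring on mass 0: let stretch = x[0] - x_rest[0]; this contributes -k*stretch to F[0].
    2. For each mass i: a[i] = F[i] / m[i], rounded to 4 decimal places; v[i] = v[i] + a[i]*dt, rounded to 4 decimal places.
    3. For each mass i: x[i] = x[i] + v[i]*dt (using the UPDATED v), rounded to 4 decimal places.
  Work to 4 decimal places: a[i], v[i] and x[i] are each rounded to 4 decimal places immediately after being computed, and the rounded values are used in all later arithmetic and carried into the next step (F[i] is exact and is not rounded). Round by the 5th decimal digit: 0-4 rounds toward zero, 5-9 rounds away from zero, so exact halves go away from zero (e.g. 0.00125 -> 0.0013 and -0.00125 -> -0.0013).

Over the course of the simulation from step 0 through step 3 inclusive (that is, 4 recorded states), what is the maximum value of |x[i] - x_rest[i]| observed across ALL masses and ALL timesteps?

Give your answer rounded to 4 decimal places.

Step 0: x=[5.0000 14.0000 19.0000] v=[0.0000 0.0000 1.0000]
Step 1: x=[7.0000 13.0000 20.0000] v=[4.0000 -2.0000 2.0000]
Step 2: x=[8.5000 12.2500 20.5000] v=[3.0000 -1.5000 1.0000]
Step 3: x=[7.6250 12.6250 19.8750] v=[-1.7500 0.7500 -1.2500]
Max displacement = 2.5000

Answer: 2.5000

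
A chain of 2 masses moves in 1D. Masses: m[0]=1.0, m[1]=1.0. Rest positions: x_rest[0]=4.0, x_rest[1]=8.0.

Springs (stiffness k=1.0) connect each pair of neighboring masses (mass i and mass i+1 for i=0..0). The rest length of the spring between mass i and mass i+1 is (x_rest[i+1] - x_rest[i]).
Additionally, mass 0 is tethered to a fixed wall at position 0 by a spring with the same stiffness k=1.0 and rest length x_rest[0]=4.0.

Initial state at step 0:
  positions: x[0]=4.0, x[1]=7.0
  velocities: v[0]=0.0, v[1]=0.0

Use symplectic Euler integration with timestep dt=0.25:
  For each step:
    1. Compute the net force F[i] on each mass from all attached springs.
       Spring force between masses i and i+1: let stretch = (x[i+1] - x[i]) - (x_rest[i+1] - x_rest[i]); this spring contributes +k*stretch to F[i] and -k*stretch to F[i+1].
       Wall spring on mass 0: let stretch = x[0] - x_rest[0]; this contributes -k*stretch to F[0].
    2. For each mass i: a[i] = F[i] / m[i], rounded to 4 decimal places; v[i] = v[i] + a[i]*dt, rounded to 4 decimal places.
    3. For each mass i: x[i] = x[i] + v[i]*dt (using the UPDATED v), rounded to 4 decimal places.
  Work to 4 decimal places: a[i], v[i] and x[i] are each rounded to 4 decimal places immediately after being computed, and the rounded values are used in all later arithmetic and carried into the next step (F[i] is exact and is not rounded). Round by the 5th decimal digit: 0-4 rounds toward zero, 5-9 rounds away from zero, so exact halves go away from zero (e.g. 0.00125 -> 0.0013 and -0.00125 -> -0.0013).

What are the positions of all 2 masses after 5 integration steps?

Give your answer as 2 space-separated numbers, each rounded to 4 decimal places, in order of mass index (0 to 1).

Step 0: x=[4.0000 7.0000] v=[0.0000 0.0000]
Step 1: x=[3.9375 7.0625] v=[-0.2500 0.2500]
Step 2: x=[3.8242 7.1797] v=[-0.4531 0.4688]
Step 3: x=[3.6816 7.3372] v=[-0.5703 0.6299]
Step 4: x=[3.5374 7.5162] v=[-0.5768 0.7160]
Step 5: x=[3.4208 7.6965] v=[-0.4665 0.7213]

Answer: 3.4208 7.6965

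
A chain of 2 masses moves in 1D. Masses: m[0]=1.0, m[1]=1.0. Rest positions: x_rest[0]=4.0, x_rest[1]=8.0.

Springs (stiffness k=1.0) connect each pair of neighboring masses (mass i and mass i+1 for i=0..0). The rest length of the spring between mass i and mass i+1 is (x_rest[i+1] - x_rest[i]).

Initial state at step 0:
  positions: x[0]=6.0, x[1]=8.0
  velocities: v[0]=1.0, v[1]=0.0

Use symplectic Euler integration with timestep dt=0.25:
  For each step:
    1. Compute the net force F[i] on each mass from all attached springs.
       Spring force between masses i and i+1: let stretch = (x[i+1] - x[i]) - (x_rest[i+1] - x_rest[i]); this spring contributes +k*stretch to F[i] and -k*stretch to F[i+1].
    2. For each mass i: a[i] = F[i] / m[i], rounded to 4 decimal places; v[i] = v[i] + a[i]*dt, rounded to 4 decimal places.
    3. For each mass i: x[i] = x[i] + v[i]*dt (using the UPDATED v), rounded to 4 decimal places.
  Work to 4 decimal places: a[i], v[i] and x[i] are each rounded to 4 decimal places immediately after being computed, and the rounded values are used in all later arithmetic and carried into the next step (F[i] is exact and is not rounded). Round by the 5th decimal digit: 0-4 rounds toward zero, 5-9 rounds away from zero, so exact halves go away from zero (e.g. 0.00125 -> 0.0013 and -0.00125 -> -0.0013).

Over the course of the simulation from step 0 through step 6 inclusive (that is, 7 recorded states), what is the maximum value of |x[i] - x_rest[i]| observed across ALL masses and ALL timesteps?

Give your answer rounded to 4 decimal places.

Answer: 2.1307

Derivation:
Step 0: x=[6.0000 8.0000] v=[1.0000 0.0000]
Step 1: x=[6.1250 8.1250] v=[0.5000 0.5000]
Step 2: x=[6.1250 8.3750] v=[0.0000 1.0000]
Step 3: x=[6.0156 8.7344] v=[-0.4375 1.4375]
Step 4: x=[5.8262 9.1739] v=[-0.7578 1.7578]
Step 5: x=[5.5960 9.6541] v=[-0.9209 1.9209]
Step 6: x=[5.3694 10.1307] v=[-0.9064 1.9064]
Max displacement = 2.1307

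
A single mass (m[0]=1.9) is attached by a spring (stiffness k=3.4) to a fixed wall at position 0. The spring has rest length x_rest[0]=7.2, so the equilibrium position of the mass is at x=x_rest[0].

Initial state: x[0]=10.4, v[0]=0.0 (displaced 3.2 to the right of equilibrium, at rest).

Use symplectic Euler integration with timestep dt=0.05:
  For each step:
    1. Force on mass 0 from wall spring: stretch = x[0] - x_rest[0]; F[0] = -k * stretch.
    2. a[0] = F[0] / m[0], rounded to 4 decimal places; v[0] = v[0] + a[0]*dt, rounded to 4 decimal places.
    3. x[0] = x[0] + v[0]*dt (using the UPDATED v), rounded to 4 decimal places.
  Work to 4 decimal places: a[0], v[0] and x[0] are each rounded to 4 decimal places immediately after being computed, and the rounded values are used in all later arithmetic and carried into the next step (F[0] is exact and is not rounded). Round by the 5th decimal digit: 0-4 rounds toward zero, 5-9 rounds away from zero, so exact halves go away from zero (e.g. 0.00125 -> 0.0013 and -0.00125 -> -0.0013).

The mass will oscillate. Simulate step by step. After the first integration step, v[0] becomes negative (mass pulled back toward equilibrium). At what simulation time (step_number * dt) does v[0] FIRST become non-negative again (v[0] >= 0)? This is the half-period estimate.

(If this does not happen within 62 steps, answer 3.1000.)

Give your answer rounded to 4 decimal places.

Answer: 2.3500

Derivation:
Step 0: x=[10.4000] v=[0.0000]
Step 1: x=[10.3857] v=[-0.2863]
Step 2: x=[10.3571] v=[-0.5713]
Step 3: x=[10.3144] v=[-0.8538]
Step 4: x=[10.2578] v=[-1.1325]
Step 5: x=[10.1875] v=[-1.4061]
Step 6: x=[10.1038] v=[-1.6734]
Step 7: x=[10.0071] v=[-1.9332]
Step 8: x=[9.8979] v=[-2.1844]
Step 9: x=[9.7766] v=[-2.4258]
Step 10: x=[9.6438] v=[-2.6563]
Step 11: x=[9.5001] v=[-2.8750]
Step 12: x=[9.3461] v=[-3.0808]
Step 13: x=[9.1825] v=[-3.2728]
Step 14: x=[9.0100] v=[-3.4502]
Step 15: x=[8.8294] v=[-3.6121]
Step 16: x=[8.6415] v=[-3.7579]
Step 17: x=[8.4472] v=[-3.8869]
Step 18: x=[8.2473] v=[-3.9985]
Step 19: x=[8.0427] v=[-4.0922]
Step 20: x=[7.8343] v=[-4.1676]
Step 21: x=[7.6231] v=[-4.2244]
Step 22: x=[7.4100] v=[-4.2623]
Step 23: x=[7.1959] v=[-4.2811]
Step 24: x=[6.9819] v=[-4.2807]
Step 25: x=[6.7688] v=[-4.2612]
Step 26: x=[6.5577] v=[-4.2226]
Step 27: x=[6.3494] v=[-4.1651]
Step 28: x=[6.1450] v=[-4.0890]
Step 29: x=[5.9453] v=[-3.9946]
Step 30: x=[5.7512] v=[-3.8823]
Step 31: x=[5.5636] v=[-3.7527]
Step 32: x=[5.3833] v=[-3.6063]
Step 33: x=[5.2111] v=[-3.4438]
Step 34: x=[5.0478] v=[-3.2658]
Step 35: x=[4.8941] v=[-3.0732]
Step 36: x=[4.7508] v=[-2.8669]
Step 37: x=[4.6184] v=[-2.6478]
Step 38: x=[4.4976] v=[-2.4168]
Step 39: x=[4.3889] v=[-2.1750]
Step 40: x=[4.2927] v=[-1.9235]
Step 41: x=[4.2095] v=[-1.6634]
Step 42: x=[4.1397] v=[-1.3958]
Step 43: x=[4.0836] v=[-1.1220]
Step 44: x=[4.0414] v=[-0.8432]
Step 45: x=[4.0134] v=[-0.5606]
Step 46: x=[3.9996] v=[-0.2755]
Step 47: x=[4.0001] v=[0.0109]
First v>=0 after going negative at step 47, time=2.3500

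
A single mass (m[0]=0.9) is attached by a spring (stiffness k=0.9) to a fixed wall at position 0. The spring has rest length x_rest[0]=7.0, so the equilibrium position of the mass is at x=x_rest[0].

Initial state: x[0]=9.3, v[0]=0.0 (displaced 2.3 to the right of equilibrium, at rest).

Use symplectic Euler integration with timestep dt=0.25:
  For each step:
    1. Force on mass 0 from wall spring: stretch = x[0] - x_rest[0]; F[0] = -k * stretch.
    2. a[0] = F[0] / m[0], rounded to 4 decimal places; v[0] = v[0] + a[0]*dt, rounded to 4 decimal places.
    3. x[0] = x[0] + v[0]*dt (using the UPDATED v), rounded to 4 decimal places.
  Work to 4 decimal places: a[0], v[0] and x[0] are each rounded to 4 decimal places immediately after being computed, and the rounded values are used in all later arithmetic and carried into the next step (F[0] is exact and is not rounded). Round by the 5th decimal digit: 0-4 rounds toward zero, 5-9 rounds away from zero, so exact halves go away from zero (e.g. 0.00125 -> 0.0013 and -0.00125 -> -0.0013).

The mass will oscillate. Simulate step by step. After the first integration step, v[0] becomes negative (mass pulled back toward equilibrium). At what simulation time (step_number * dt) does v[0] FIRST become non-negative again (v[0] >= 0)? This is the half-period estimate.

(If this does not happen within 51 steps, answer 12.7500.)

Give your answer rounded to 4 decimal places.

Answer: 3.2500

Derivation:
Step 0: x=[9.3000] v=[0.0000]
Step 1: x=[9.1563] v=[-0.5750]
Step 2: x=[8.8778] v=[-1.1141]
Step 3: x=[8.4819] v=[-1.5836]
Step 4: x=[7.9934] v=[-1.9541]
Step 5: x=[7.4428] v=[-2.2025]
Step 6: x=[6.8645] v=[-2.3132]
Step 7: x=[6.2947] v=[-2.2793]
Step 8: x=[5.7690] v=[-2.1030]
Step 9: x=[5.3202] v=[-1.7953]
Step 10: x=[4.9764] v=[-1.3754]
Step 11: x=[4.7590] v=[-0.8695]
Step 12: x=[4.6817] v=[-0.3093]
Step 13: x=[4.7493] v=[0.2703]
First v>=0 after going negative at step 13, time=3.2500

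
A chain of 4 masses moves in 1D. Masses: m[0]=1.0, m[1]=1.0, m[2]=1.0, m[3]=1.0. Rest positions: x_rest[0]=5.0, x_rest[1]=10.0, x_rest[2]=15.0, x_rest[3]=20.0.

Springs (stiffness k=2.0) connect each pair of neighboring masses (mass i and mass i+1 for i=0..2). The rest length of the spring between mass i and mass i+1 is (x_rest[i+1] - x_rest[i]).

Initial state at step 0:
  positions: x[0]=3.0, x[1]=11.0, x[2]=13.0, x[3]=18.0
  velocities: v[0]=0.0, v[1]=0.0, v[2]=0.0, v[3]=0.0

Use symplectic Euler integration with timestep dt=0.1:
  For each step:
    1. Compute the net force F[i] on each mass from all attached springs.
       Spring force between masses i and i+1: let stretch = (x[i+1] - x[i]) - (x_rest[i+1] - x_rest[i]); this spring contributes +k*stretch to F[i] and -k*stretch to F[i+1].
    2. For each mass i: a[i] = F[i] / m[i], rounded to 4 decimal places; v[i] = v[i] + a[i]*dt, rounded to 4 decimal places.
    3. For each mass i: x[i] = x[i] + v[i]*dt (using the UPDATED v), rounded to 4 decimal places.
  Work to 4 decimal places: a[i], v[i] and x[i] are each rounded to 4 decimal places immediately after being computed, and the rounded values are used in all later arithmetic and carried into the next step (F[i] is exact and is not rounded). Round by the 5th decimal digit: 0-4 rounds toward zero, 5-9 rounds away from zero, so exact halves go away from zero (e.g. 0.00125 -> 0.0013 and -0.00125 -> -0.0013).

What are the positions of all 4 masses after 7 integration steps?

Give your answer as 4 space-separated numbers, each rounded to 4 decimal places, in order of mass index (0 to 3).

Step 0: x=[3.0000 11.0000 13.0000 18.0000] v=[0.0000 0.0000 0.0000 0.0000]
Step 1: x=[3.0600 10.8800 13.0600 18.0000] v=[0.6000 -1.2000 0.6000 0.0000]
Step 2: x=[3.1764 10.6472 13.1752 18.0012] v=[1.1640 -2.3280 1.1520 0.0120]
Step 3: x=[3.3422 10.3155 13.3364 18.0059] v=[1.6582 -3.3166 1.6116 0.0468]
Step 4: x=[3.5475 9.9048 13.5305 18.0172] v=[2.0529 -4.1071 1.9413 0.1129]
Step 5: x=[3.7799 9.4395 13.7419 18.0388] v=[2.3244 -4.6534 2.1135 0.2156]
Step 6: x=[4.0255 8.9470 13.9531 18.0744] v=[2.4563 -4.9248 2.1124 0.3562]
Step 7: x=[4.2696 8.4562 14.1466 18.1276] v=[2.4406 -4.9079 1.9354 0.5319]

Answer: 4.2696 8.4562 14.1466 18.1276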